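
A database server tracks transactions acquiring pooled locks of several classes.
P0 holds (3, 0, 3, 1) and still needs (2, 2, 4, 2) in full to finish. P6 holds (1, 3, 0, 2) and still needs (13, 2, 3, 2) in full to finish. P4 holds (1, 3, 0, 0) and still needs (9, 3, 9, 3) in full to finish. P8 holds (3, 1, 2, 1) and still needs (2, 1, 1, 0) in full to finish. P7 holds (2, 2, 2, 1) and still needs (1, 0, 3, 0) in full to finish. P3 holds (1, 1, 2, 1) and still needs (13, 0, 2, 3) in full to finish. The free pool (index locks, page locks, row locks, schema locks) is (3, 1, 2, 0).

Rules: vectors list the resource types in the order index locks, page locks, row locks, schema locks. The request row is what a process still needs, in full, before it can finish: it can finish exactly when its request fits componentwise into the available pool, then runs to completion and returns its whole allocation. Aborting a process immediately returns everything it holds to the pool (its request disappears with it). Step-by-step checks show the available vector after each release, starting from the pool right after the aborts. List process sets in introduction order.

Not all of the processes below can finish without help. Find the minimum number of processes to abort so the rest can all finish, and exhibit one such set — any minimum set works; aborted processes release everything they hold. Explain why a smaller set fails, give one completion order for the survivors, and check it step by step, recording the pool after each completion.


Abort P3.
Key observation: no ordering could ever have run P6 before the abort of P3; with (1, 1, 2, 1) back in the pool it fits at step 5.
Why nothing smaller works: aborting no one leaves the state deadlocked as given.
The survivors complete as P8, P0, P4, P7, P6. Walking it through (starting from the post-abort pool):
  pool = (4, 2, 4, 1)
  P8 needs (2, 1, 1, 0) <= (4, 2, 4, 1) -> finishes; pool += (3, 1, 2, 1) = (7, 3, 6, 2)
  P0 needs (2, 2, 4, 2) <= (7, 3, 6, 2) -> finishes; pool += (3, 0, 3, 1) = (10, 3, 9, 3)
  P4 needs (9, 3, 9, 3) <= (10, 3, 9, 3) -> finishes; pool += (1, 3, 0, 0) = (11, 6, 9, 3)
  P7 needs (1, 0, 3, 0) <= (11, 6, 9, 3) -> finishes; pool += (2, 2, 2, 1) = (13, 8, 11, 4)
  P6 needs (13, 2, 3, 2) <= (13, 8, 11, 4) -> finishes; pool += (1, 3, 0, 2) = (14, 11, 11, 6)


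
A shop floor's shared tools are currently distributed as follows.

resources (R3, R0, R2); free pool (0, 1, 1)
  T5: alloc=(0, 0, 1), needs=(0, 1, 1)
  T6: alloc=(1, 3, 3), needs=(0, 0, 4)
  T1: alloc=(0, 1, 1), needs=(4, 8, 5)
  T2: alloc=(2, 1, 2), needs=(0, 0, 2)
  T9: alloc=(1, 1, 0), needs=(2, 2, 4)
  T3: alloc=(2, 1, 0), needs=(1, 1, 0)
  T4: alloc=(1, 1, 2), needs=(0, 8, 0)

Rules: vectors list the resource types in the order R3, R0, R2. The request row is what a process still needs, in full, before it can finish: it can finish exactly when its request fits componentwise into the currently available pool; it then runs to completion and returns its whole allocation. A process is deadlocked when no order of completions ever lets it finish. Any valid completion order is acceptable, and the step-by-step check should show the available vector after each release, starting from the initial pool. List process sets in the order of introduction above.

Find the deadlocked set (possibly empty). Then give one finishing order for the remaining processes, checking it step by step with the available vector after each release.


The deadlocked set is T1 and T4.
Key observation: no order helps: past T5, T2, T6, T9, T3, the free pool tops out at (6, 7, 7), below what each blocked process needs in R0.
One completion order for the rest: T5, T2, T6, T9, T3. Check, step by step:
  pool = (0, 1, 1)
  T5 needs (0, 1, 1) <= (0, 1, 1) -> finishes; pool += (0, 0, 1) = (0, 1, 2)
  T2 needs (0, 0, 2) <= (0, 1, 2) -> finishes; pool += (2, 1, 2) = (2, 2, 4)
  T6 needs (0, 0, 4) <= (2, 2, 4) -> finishes; pool += (1, 3, 3) = (3, 5, 7)
  T9 needs (2, 2, 4) <= (3, 5, 7) -> finishes; pool += (1, 1, 0) = (4, 6, 7)
  T3 needs (1, 1, 0) <= (4, 6, 7) -> finishes; pool += (2, 1, 0) = (6, 7, 7)
None of the blocked processes ever fits:
  T1 cannot run: need (4, 8, 5) vs free (6, 7, 7) (insufficient R0)
  T4 cannot run: need (0, 8, 0) vs free (6, 7, 7) (insufficient R0)


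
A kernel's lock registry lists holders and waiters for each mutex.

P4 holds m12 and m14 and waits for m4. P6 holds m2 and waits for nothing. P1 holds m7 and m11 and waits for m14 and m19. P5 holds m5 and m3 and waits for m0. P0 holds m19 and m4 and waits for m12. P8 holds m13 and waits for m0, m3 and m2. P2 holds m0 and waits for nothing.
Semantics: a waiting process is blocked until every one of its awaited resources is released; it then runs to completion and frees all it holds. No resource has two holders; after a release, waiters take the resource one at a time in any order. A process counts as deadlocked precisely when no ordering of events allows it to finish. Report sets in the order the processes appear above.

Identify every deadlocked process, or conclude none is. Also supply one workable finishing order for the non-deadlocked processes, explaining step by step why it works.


The deadlocked set is P4, P1 and P0.
Key observation: the knot is the closed ring of waits P4 -> P0 -> P4; P1 waits into the deadlock from upstream.
A valid finishing order for the others: P2, P5, P6, P8.
Step-by-step check:
  P2 waits on nothing -> runs at once and releases m0
  run P5 (all its waits — m0 — are resolved); releases m5 and m3
  P6 waits on nothing -> runs at once and releases m2
  run P8 (all its waits — m0, m3 and m2 — are resolved); releases m13


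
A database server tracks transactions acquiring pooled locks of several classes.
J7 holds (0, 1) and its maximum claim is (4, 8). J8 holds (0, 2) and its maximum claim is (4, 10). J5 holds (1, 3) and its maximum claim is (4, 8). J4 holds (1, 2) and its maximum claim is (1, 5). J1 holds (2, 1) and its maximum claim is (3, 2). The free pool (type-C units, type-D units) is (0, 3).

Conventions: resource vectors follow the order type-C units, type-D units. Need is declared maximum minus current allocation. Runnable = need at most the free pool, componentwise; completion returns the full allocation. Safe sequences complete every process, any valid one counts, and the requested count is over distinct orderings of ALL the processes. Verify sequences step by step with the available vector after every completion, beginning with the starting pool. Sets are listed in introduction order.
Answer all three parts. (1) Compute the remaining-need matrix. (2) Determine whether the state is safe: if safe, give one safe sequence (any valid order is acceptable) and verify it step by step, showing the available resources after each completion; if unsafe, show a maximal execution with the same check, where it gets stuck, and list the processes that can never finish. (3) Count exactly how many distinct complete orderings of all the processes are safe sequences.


(1) Need matrix, components ordered type-C units, type-D units:
  J7: (4, 7)
  J8: (4, 8)
  J5: (3, 5)
  J4: (0, 3)
  J1: (1, 1)
(2) The state is SAFE; one workable sequence: J4, J1, J5, J8, J7.
Key observation: the first exact fit in this order is J4 — it needs (0, 3) with (0, 3) free, meeting a requested resource to the last unit.
Check, step by step:
  pool = (0, 3)
  run J4 (needs (0, 3), free (0, 3)); after release of (1, 2) the pool is (1, 5)
  run J1 (needs (1, 1), free (1, 5)); after release of (2, 1) the pool is (3, 6)
  run J5 (needs (3, 5), free (3, 6)); after release of (1, 3) the pool is (4, 9)
  run J8 (needs (4, 8), free (4, 9)); after release of (0, 2) the pool is (4, 11)
  run J7 (needs (4, 7), free (4, 11)); after release of (0, 1) the pool is (4, 12)
(3) The exact count: 2 of the possible complete orderings are safe sequences.


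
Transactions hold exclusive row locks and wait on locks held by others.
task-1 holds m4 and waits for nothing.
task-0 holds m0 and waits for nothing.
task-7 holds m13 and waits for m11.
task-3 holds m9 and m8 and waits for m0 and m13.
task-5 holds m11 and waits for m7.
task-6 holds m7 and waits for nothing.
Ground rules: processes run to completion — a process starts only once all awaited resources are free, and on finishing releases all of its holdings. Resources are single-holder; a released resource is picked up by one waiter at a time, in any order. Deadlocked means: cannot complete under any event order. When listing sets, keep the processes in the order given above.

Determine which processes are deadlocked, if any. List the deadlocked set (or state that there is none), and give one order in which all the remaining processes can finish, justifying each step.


Nothing here is deadlocked.
Key observation: the wait graph is acyclic; completion cascades from the unblocked processes through everyone else.
A valid finishing order for the others: task-1, task-6, task-5, task-0, task-7, task-3.
Check, step by step:
  task-1 waits on nothing -> runs at once and releases m4
  task-6 waits on nothing -> runs at once and releases m7
  run task-5 (all its waits — m7 — are resolved); releases m11
  task-0 waits on nothing -> runs at once and releases m0
  run task-7 (all its waits — m11 — are resolved); releases m13
  run task-3 (all its waits — m0 and m13 — are resolved); releases m9 and m8


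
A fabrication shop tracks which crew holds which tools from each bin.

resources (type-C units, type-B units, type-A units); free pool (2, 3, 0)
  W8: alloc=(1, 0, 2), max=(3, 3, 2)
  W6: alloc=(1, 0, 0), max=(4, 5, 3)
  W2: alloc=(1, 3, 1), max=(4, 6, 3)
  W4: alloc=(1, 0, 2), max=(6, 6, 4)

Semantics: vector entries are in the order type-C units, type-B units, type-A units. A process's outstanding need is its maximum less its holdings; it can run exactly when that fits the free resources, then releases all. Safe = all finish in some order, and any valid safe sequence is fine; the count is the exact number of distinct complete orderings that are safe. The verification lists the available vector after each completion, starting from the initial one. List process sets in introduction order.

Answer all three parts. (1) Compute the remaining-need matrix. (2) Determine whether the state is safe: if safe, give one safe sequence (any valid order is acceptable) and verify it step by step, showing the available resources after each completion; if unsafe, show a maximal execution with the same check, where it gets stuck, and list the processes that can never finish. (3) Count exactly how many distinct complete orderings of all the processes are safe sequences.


(1) Outstanding need per process (order type-C units, type-B units, type-A units):
  W8: (2, 3, 0)
  W6: (3, 5, 3)
  W2: (3, 3, 2)
  W4: (5, 6, 2)
(2) The state is SAFE; one workable sequence: W8, W2, W6, W4.
Key observation: the first exact fit in this order is W8 — it needs (2, 3, 0) with (2, 3, 0) free, meeting a requested resource to the last unit.
Step-by-step check:
  pool = (2, 3, 0)
  W8 needs (2, 3, 0) <= (2, 3, 0) -> finishes; pool += (1, 0, 2) = (3, 3, 2)
  W2 needs (3, 3, 2) <= (3, 3, 2) -> finishes; pool += (1, 3, 1) = (4, 6, 3)
  W6 needs (3, 5, 3) <= (4, 6, 3) -> finishes; pool += (1, 0, 0) = (5, 6, 3)
  W4 needs (5, 6, 2) <= (5, 6, 3) -> finishes; pool += (1, 0, 2) = (6, 6, 5)
(3) Exactly 1 of the possible complete orderings is a safe sequence.


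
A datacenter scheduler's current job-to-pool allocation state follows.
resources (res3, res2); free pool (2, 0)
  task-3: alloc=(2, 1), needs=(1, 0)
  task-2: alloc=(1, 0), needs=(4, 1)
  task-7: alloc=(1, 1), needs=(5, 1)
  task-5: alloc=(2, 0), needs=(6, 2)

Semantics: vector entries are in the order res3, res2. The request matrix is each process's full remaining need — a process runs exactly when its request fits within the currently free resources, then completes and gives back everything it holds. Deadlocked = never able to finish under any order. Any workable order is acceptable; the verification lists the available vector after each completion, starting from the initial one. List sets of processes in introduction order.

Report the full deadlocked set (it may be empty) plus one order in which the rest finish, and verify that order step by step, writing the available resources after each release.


Nothing here is deadlocked.
Key observation: beginning at task-3, releases accumulate fast enough that every process eventually fits.
The rest can finish in the order task-3, task-2, task-7, task-5. Verifying each step:
  pool = (2, 0)
  task-3: need (1, 0) fits (2, 0); releases (2, 1), pool now (4, 1)
  task-2: need (4, 1) fits (4, 1); releases (1, 0), pool now (5, 1)
  task-7: need (5, 1) fits (5, 1); releases (1, 1), pool now (6, 2)
  task-5: need (6, 2) fits (6, 2); releases (2, 0), pool now (8, 2)


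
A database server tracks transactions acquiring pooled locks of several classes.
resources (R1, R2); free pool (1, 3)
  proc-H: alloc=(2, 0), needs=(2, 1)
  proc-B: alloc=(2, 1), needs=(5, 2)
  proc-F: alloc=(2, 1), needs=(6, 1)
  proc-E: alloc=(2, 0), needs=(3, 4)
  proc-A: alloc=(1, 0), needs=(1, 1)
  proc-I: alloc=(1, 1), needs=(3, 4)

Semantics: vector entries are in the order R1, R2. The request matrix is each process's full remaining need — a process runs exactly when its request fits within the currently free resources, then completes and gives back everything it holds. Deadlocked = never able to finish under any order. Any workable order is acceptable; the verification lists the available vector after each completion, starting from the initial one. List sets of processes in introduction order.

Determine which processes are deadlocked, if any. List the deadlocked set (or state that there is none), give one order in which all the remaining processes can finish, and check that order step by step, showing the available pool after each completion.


The deadlocked set is proc-B, proc-F, proc-E and proc-I.
Key observation: after proc-A, proc-H the pool peaks at (4, 3), and each blocked process is short somewhere: proc-B on R1; proc-F on R1; proc-E on R2; proc-I on R2.
One completion order for the rest: proc-A, proc-H. Verifying each step:
  pool = (1, 3)
  proc-A needs (1, 1) <= (1, 3) -> finishes; pool += (1, 0) = (2, 3)
  proc-H needs (2, 1) <= (2, 3) -> finishes; pool += (2, 0) = (4, 3)
The stuck group stays short no matter what:
  proc-B still needs (5, 2) but only (4, 3) is free — short on R1
  proc-F still needs (6, 1) but only (4, 3) is free — short on R1
  proc-E still needs (3, 4) but only (4, 3) is free — short on R2
  proc-I still needs (3, 4) but only (4, 3) is free — short on R2


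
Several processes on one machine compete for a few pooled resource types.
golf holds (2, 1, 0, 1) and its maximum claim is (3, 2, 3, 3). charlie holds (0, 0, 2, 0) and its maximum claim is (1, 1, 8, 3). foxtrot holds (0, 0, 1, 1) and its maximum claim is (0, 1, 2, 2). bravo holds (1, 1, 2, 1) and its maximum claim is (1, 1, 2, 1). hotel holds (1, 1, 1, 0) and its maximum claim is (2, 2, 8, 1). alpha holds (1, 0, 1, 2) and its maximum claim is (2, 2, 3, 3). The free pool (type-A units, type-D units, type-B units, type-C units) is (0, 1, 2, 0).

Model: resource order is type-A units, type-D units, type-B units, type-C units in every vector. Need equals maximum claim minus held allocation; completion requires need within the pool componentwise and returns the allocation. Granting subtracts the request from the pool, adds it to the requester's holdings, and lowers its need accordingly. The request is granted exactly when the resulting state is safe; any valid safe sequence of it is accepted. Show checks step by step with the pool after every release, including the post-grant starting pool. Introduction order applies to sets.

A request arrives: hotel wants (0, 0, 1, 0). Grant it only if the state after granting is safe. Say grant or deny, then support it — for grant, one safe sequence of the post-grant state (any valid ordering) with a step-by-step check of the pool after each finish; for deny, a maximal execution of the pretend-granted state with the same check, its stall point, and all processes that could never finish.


DENY. Granting would leave the state unsafe.
Key observation: once bravo, foxtrot, golf, alpha finish, the pool peaks at (4, 3, 5, 5) — and every remaining process still needs more type-B units than that.
On the post-grant state, bravo, foxtrot, golf, alpha is a maximal run — nothing extends it. Check, step by step:
  pool = (0, 1, 1, 0)
  bravo: need (0, 0, 0, 0) fits (0, 1, 1, 0); releases (1, 1, 2, 1), pool now (1, 2, 3, 1)
  foxtrot: need (0, 1, 1, 1) fits (1, 2, 3, 1); releases (0, 0, 1, 1), pool now (1, 2, 4, 2)
  golf: need (1, 1, 3, 2) fits (1, 2, 4, 2); releases (2, 1, 0, 1), pool now (3, 3, 4, 3)
  alpha: need (1, 2, 2, 1) fits (3, 3, 4, 3); releases (1, 0, 1, 2), pool now (4, 3, 5, 5)
  charlie cannot run: need (1, 1, 6, 3) vs free (4, 3, 5, 5) (insufficient type-B units)
  hotel cannot run: need (1, 1, 6, 1) vs free (4, 3, 5, 5) (insufficient type-B units)
Processes that could never finish after the grant: charlie and hotel.


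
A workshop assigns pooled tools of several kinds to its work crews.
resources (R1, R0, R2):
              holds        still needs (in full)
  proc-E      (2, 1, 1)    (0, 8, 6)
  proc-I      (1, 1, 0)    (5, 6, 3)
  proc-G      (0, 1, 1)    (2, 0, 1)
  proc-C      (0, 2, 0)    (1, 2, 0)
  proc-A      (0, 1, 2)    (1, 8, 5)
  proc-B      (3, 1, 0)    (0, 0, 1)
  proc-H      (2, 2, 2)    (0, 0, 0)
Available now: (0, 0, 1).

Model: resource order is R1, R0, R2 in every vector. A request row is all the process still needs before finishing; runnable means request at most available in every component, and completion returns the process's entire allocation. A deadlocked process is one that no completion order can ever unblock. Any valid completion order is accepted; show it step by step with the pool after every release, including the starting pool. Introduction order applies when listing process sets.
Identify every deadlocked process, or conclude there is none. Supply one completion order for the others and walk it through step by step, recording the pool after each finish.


Deadlocked: proc-E and proc-A.
Key observation: after proc-H, proc-C, proc-B, proc-G, proc-I complete, (6, 7, 4) is the best the pool ever gets, yet each leftover process wants more R0.
The rest can finish in the order proc-H, proc-C, proc-B, proc-G, proc-I. Walking it through:
  pool = (0, 0, 1)
  proc-H: need (0, 0, 0) fits (0, 0, 1); releases (2, 2, 2), pool now (2, 2, 3)
  proc-C: need (1, 2, 0) fits (2, 2, 3); releases (0, 2, 0), pool now (2, 4, 3)
  proc-B: need (0, 0, 1) fits (2, 4, 3); releases (3, 1, 0), pool now (5, 5, 3)
  proc-G: need (2, 0, 1) fits (5, 5, 3); releases (0, 1, 1), pool now (5, 6, 4)
  proc-I: need (5, 6, 3) fits (5, 6, 4); releases (1, 1, 0), pool now (6, 7, 4)
None of the blocked processes ever fits:
  proc-E cannot run: need (0, 8, 6) vs free (6, 7, 4) (insufficient R0 and R2)
  proc-A cannot run: need (1, 8, 5) vs free (6, 7, 4) (insufficient R0 and R2)


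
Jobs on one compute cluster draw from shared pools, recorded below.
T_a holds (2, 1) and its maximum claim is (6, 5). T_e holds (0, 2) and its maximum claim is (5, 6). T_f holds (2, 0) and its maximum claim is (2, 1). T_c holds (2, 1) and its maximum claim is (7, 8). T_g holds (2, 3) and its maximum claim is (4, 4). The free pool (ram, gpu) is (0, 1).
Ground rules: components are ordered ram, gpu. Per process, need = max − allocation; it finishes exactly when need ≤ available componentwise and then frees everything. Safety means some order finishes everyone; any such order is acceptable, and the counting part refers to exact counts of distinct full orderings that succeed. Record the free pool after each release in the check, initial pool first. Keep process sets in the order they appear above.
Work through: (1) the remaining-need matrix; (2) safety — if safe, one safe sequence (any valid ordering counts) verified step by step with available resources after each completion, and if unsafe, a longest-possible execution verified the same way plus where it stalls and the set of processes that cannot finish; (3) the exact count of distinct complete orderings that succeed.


(1) Need matrix, components ordered ram, gpu:
  T_a: (4, 4)
  T_e: (5, 4)
  T_f: (0, 1)
  T_c: (5, 7)
  T_g: (2, 1)
(2) SAFE — a valid safe sequence is T_f, T_g, T_a, T_e, T_c.
Key observation: the order's first zero-slack moment is T_f ((0, 1) needed, (0, 1) free — a requested resource with nothing to spare).
Verifying each step:
  pool = (0, 1)
  T_f needs (0, 1) <= (0, 1) -> finishes; pool += (2, 0) = (2, 1)
  T_g needs (2, 1) <= (2, 1) -> finishes; pool += (2, 3) = (4, 4)
  T_a needs (4, 4) <= (4, 4) -> finishes; pool += (2, 1) = (6, 5)
  T_e needs (5, 4) <= (6, 5) -> finishes; pool += (0, 2) = (6, 7)
  T_c needs (5, 7) <= (6, 7) -> finishes; pool += (2, 1) = (8, 8)
(3) Exactly 1 of the possible complete orderings is a safe sequence.


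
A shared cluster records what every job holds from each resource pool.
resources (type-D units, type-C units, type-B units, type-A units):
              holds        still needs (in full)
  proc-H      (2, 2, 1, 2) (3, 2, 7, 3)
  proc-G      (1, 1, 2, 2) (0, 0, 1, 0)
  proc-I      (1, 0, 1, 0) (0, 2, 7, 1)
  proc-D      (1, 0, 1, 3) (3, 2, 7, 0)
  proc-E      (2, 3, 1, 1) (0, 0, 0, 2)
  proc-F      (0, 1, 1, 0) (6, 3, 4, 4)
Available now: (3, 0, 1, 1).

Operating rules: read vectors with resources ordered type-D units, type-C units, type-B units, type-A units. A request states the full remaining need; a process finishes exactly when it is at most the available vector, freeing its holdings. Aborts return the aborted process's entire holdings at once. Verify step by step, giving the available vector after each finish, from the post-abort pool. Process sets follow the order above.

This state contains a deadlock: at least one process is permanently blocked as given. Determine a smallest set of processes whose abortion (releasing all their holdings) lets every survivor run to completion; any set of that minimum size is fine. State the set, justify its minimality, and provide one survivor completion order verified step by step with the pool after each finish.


The answer: abort proc-H and proc-D.
Key observation: aborting proc-H and proc-D returns (3, 2, 2, 5), and proc-I — hopeless before — runs at step 4 with the returned capacity in the pool.
Why nothing smaller works — every single abort fails: proc-H alone leaves proc-I blocked (short on type-B units); proc-G alone leaves proc-H blocked (short on type-B units); proc-I alone leaves proc-H blocked (short on type-B units); proc-D alone leaves proc-H blocked (short on type-B units); proc-E alone leaves proc-H blocked (short on type-B units); proc-F alone leaves proc-H blocked (short on type-B units).
One survivor order: proc-G, proc-F, proc-E, proc-I. Walking it through (post-abort pool first):
  pool = (6, 2, 3, 6)
  proc-G needs (0, 0, 1, 0) <= (6, 2, 3, 6) -> finishes; pool += (1, 1, 2, 2) = (7, 3, 5, 8)
  proc-F needs (6, 3, 4, 4) <= (7, 3, 5, 8) -> finishes; pool += (0, 1, 1, 0) = (7, 4, 6, 8)
  proc-E needs (0, 0, 0, 2) <= (7, 4, 6, 8) -> finishes; pool += (2, 3, 1, 1) = (9, 7, 7, 9)
  proc-I needs (0, 2, 7, 1) <= (9, 7, 7, 9) -> finishes; pool += (1, 0, 1, 0) = (10, 7, 8, 9)


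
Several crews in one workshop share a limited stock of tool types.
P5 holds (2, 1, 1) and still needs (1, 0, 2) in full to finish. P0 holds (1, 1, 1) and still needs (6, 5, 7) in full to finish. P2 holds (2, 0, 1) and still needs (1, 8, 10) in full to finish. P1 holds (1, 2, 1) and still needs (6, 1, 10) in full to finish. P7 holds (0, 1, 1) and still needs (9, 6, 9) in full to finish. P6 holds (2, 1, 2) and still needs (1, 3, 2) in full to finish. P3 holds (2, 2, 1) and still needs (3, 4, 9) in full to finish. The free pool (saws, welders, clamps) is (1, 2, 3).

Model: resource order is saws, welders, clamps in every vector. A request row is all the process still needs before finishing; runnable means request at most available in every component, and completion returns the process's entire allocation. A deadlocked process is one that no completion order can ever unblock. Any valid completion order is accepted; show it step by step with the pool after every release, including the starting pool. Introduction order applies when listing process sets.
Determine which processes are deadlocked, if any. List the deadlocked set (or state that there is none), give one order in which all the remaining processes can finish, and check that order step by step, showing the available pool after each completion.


Deadlocked set: P0, P2, P1, P7 and P3.
Key observation: the pool after P5, P6 is (5, 4, 6); every surviving request exceeds it in clamps, so progress ends there.
A valid finishing order for the others: P5, P6. Walking it through:
  pool = (1, 2, 3)
  run P5 (needs (1, 0, 2), free (1, 2, 3)); after release of (2, 1, 1) the pool is (3, 3, 4)
  run P6 (needs (1, 3, 2), free (3, 3, 4)); after release of (2, 1, 2) the pool is (5, 4, 6)
The blocked processes can never fit:
  blocked: P0 wants (6, 5, 7), pool (5, 4, 6) — not enough saws, welders and clamps
  blocked: P2 wants (1, 8, 10), pool (5, 4, 6) — not enough welders and clamps
  blocked: P1 wants (6, 1, 10), pool (5, 4, 6) — not enough saws and clamps
  blocked: P7 wants (9, 6, 9), pool (5, 4, 6) — not enough saws, welders and clamps
  blocked: P3 wants (3, 4, 9), pool (5, 4, 6) — not enough clamps


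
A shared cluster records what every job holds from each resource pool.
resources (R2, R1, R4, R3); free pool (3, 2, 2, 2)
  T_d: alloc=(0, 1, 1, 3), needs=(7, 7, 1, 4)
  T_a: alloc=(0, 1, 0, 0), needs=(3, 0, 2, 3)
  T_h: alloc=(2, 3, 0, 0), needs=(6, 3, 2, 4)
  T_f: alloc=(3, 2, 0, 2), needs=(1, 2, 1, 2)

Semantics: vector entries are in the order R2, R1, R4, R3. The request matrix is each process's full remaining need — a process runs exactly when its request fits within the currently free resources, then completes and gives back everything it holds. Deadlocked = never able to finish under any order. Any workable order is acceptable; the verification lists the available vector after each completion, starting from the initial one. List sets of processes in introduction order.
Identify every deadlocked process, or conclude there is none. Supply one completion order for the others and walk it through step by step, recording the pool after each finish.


No process is deadlocked.
Key observation: T_f can run right away; the returned allocation unlocks the remaining processes in turn.
A valid finishing order for the others: T_f, T_h, T_d, T_a. Verifying each step:
  pool = (3, 2, 2, 2)
  T_f: need (1, 2, 1, 2) fits (3, 2, 2, 2); releases (3, 2, 0, 2), pool now (6, 4, 2, 4)
  T_h: need (6, 3, 2, 4) fits (6, 4, 2, 4); releases (2, 3, 0, 0), pool now (8, 7, 2, 4)
  T_d: need (7, 7, 1, 4) fits (8, 7, 2, 4); releases (0, 1, 1, 3), pool now (8, 8, 3, 7)
  T_a: need (3, 0, 2, 3) fits (8, 8, 3, 7); releases (0, 1, 0, 0), pool now (8, 9, 3, 7)


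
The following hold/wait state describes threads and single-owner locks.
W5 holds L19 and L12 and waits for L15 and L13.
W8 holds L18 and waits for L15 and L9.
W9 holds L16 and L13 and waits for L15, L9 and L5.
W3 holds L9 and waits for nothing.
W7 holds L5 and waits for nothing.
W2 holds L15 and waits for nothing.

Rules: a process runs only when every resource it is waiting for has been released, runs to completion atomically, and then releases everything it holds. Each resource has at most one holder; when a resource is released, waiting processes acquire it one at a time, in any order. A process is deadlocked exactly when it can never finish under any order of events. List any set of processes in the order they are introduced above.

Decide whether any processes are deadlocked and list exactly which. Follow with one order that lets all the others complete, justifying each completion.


Nothing here is deadlocked.
Key observation: the wait graph is acyclic; completion cascades from the unblocked processes through everyone else.
The rest can finish in the order W3, W2, W7, W8, W9, W5.
Step-by-step check:
  W3 waits on nothing -> runs at once and releases L9
  W2 waits on nothing -> runs at once and releases L15
  W7 waits on nothing -> runs at once and releases L5
  W8: everything it awaited (L15 and L9) is free; runs, freeing L18
  W9: everything it awaited (L15, L9 and L5) is free; runs, freeing L16 and L13
  W5: everything it awaited (L15 and L13) is free; runs, freeing L19 and L12


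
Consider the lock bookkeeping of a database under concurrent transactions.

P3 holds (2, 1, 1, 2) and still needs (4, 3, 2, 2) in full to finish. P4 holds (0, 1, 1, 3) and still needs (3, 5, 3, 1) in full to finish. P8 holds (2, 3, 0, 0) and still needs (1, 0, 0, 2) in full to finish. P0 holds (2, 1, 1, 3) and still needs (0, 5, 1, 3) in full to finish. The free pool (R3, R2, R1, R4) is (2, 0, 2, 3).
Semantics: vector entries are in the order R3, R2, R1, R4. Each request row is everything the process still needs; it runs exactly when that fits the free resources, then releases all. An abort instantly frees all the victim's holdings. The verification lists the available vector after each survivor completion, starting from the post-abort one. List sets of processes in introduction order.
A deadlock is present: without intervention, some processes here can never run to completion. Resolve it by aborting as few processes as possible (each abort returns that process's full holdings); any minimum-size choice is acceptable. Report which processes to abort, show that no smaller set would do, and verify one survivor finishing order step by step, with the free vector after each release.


Minimum abort set: P4.
Key observation: before aborting P4, P0 was permanently blocked — no order could ever run it; afterwards it completes at step 3.
No smaller set exists: with zero aborts the deadlock remains.
The survivors complete as P8, P3, P0. Verifying each step (starting from the post-abort pool):
  pool = (2, 1, 3, 6)
  P8: need (1, 0, 0, 2) fits (2, 1, 3, 6); releases (2, 3, 0, 0), pool now (4, 4, 3, 6)
  P3: need (4, 3, 2, 2) fits (4, 4, 3, 6); releases (2, 1, 1, 2), pool now (6, 5, 4, 8)
  P0: need (0, 5, 1, 3) fits (6, 5, 4, 8); releases (2, 1, 1, 3), pool now (8, 6, 5, 11)


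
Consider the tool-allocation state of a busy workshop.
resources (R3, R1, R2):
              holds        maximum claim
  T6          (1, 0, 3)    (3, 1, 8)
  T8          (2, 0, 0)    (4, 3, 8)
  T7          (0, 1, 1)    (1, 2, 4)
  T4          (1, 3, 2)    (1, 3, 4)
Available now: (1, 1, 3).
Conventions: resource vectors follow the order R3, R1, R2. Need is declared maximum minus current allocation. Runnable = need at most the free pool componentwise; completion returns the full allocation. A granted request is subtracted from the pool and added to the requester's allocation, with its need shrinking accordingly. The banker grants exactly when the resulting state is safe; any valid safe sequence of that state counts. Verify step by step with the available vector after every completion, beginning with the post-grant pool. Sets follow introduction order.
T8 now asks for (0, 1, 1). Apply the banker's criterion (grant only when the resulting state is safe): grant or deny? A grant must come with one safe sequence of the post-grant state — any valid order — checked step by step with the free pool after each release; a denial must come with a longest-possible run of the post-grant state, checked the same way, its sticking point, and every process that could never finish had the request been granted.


GRANT — the state after the grant stays safe, e.g. via T4, T7, T6, T8.
Key observation: with (1, 0, 2) left after the transfer, T4 can run at once — the state stays safe.
Step-by-step check of the post-grant state:
  pool = (1, 0, 2)
  T4 needs (0, 0, 2) <= (1, 0, 2) -> finishes; pool += (1, 3, 2) = (2, 3, 4)
  T7 needs (1, 1, 3) <= (2, 3, 4) -> finishes; pool += (0, 1, 1) = (2, 4, 5)
  T6 needs (2, 1, 5) <= (2, 4, 5) -> finishes; pool += (1, 0, 3) = (3, 4, 8)
  T8 needs (2, 2, 7) <= (3, 4, 8) -> finishes; pool += (2, 1, 1) = (5, 5, 9)


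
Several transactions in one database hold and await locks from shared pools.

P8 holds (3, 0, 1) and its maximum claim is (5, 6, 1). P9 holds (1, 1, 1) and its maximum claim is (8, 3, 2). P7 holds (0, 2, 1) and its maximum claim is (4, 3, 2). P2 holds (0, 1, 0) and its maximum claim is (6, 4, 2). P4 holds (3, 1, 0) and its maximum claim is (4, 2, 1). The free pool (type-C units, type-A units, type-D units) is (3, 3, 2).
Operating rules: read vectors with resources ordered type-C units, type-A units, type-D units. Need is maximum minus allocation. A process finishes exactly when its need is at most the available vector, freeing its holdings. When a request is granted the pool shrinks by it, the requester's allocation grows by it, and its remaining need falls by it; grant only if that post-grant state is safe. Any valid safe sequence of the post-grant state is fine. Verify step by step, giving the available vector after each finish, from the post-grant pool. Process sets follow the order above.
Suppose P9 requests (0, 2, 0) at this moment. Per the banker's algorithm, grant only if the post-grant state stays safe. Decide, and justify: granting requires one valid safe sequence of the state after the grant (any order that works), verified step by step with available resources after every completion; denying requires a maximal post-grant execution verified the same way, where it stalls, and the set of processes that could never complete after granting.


DENY — the pretend-granted state is unsafe.
Key observation: after P4, P7, P2 the pool peaks at (6, 5, 3), and each blocked process is short somewhere: P8 on type-A units; P9 on type-C units.
After a pretend grant, a maximal execution: P4, P7, P2 — then nothing else fits. Verifying each step:
  pool = (3, 1, 2)
  P4: need (1, 1, 1) fits (3, 1, 2); releases (3, 1, 0), pool now (6, 2, 2)
  P7: need (4, 1, 1) fits (6, 2, 2); releases (0, 2, 1), pool now (6, 4, 3)
  P2: need (6, 3, 2) fits (6, 4, 3); releases (0, 1, 0), pool now (6, 5, 3)
  P8 cannot run: need (2, 6, 0) vs free (6, 5, 3) (insufficient type-A units)
  P9 cannot run: need (7, 0, 1) vs free (6, 5, 3) (insufficient type-C units)
Post-grant, the permanently blocked set is P8 and P9.


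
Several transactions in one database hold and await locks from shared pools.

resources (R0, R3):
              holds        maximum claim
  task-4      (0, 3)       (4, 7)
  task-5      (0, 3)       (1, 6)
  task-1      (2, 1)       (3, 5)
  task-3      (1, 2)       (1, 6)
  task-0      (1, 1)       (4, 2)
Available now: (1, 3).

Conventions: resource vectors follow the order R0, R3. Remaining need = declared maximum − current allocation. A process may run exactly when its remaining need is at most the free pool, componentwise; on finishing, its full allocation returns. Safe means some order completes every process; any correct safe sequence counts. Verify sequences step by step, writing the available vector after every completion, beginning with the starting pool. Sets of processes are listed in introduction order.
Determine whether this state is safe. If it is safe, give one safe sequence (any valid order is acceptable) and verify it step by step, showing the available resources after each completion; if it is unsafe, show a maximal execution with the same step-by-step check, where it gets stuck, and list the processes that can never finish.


SAFE, for example via the order task-5, task-3, task-1, task-4, task-0.
Key observation: the first exact fit in this order is task-5 — it needs (1, 3) with (1, 3) free, meeting a requested resource to the last unit.
Verifying each step:
  pool = (1, 3)
  run task-5 (needs (1, 3), free (1, 3)); after release of (0, 3) the pool is (1, 6)
  run task-3 (needs (0, 4), free (1, 6)); after release of (1, 2) the pool is (2, 8)
  run task-1 (needs (1, 4), free (2, 8)); after release of (2, 1) the pool is (4, 9)
  run task-4 (needs (4, 4), free (4, 9)); after release of (0, 3) the pool is (4, 12)
  run task-0 (needs (3, 1), free (4, 12)); after release of (1, 1) the pool is (5, 13)


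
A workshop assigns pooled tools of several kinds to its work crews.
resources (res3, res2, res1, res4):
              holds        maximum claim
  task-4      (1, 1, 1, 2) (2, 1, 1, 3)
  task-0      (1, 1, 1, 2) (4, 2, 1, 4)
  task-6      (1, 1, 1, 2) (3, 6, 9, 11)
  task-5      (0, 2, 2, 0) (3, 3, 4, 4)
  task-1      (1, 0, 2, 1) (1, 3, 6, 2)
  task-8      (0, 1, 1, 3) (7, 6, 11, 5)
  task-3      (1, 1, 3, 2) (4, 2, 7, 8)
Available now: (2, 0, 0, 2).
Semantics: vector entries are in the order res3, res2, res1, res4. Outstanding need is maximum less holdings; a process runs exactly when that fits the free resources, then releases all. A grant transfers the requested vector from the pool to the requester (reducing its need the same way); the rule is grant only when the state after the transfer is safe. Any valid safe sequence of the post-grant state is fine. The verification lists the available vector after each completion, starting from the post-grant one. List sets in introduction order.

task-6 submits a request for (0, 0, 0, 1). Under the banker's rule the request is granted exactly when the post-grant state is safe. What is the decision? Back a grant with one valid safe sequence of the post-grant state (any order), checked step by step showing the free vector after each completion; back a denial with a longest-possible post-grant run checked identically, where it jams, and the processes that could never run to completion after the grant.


GRANT. The post-grant state is safe; one safe sequence: task-4, task-0, task-5, task-1, task-3, task-6, task-8.
Key observation: the grant leaves (2, 0, 0, 1) free — enough for task-4, whose release restarts the cascade.
Verifying the post-grant state step by step:
  pool = (2, 0, 0, 1)
  task-4: need (1, 0, 0, 1) fits (2, 0, 0, 1); releases (1, 1, 1, 2), pool now (3, 1, 1, 3)
  task-0: need (3, 1, 0, 2) fits (3, 1, 1, 3); releases (1, 1, 1, 2), pool now (4, 2, 2, 5)
  task-5: need (3, 1, 2, 4) fits (4, 2, 2, 5); releases (0, 2, 2, 0), pool now (4, 4, 4, 5)
  task-1: need (0, 3, 4, 1) fits (4, 4, 4, 5); releases (1, 0, 2, 1), pool now (5, 4, 6, 6)
  task-3: need (3, 1, 4, 6) fits (5, 4, 6, 6); releases (1, 1, 3, 2), pool now (6, 5, 9, 8)
  task-6: need (2, 5, 8, 8) fits (6, 5, 9, 8); releases (1, 1, 1, 3), pool now (7, 6, 10, 11)
  task-8: need (7, 5, 10, 2) fits (7, 6, 10, 11); releases (0, 1, 1, 3), pool now (7, 7, 11, 14)


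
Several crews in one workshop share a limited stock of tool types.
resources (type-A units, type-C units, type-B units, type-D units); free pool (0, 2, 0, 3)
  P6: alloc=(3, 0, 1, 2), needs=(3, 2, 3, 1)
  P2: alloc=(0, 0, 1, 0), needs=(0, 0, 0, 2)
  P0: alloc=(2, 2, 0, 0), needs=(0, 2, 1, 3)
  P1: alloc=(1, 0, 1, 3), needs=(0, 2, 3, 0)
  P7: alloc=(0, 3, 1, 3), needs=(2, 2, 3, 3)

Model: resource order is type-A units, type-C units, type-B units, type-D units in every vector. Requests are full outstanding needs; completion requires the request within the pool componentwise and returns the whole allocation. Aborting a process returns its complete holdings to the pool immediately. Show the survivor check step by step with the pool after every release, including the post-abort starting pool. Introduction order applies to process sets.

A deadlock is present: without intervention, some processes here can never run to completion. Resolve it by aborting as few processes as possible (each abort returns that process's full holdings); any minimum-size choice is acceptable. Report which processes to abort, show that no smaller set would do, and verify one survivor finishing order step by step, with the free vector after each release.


Minimum abort set: P6 and P7.
Key observation: no ordering could ever have run P1 before the abort of P6 and P7; with (3, 3, 2, 5) back in the pool it fits at step 3.
Why nothing smaller works — every single abort fails: P6 alone leaves P1 blocked (short on type-B units); P2 alone leaves P6 blocked (short on type-A units and type-B units); P0 alone leaves P6 blocked (short on type-A units and type-B units); P1 alone leaves P6 blocked (short on type-B units); P7 alone leaves P6 blocked (short on type-A units and type-B units).
One survivor order: P2, P0, P1. Step-by-step check (post-abort pool first):
  pool = (3, 5, 2, 8)
  P2: need (0, 0, 0, 2) fits (3, 5, 2, 8); releases (0, 0, 1, 0), pool now (3, 5, 3, 8)
  P0: need (0, 2, 1, 3) fits (3, 5, 3, 8); releases (2, 2, 0, 0), pool now (5, 7, 3, 8)
  P1: need (0, 2, 3, 0) fits (5, 7, 3, 8); releases (1, 0, 1, 3), pool now (6, 7, 4, 11)
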